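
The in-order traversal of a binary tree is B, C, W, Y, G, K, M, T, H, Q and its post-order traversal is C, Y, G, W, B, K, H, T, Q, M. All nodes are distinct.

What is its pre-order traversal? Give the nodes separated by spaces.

The last element of post-order is the root; it splits in-order into left and right subtrees.
Root M: left subtree has 6 nodes {B, C, W, Y, G, K}, right has 3 {T, H, Q}.
  Root K: left subtree has 5 nodes {B, C, W, Y, G}, right has 0 { }.
    Root B: left subtree has 0 nodes { }, right has 4 {C, W, Y, G}.
      Root W: left subtree has 1 node {C}, right has 2 {Y, G}.
        Root G: left subtree has 1 node {Y}, right has 0 { }.
  Root Q: left subtree has 2 nodes {T, H}, right has 0 { }.
    Root T: left subtree has 0 nodes { }, right has 1 {H}.

M K B W C G Y Q T H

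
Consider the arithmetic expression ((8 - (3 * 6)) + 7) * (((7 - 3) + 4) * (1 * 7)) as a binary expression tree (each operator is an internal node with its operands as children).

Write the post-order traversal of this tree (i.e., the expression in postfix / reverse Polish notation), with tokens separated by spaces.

Post-order on an expression tree gives postfix notation: for each operator, emit left operand, right operand, then the operator.

8 3 6 * - 7 + 7 3 - 4 + 1 7 * * *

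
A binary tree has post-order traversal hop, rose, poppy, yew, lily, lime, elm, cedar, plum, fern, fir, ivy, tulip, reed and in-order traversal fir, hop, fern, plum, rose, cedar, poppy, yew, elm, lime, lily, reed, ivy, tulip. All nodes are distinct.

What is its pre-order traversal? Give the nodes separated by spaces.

reed fir fern hop plum cedar rose elm yew poppy lime lily tulip ivy

The last element of post-order is the root; it splits in-order into left and right subtrees.
Root reed: left subtree has 11 nodes {fir, hop, fern, plum, rose, cedar, poppy, yew, elm, lime, lily}, right has 2 {ivy, tulip}.
  Root fir: left subtree has 0 nodes { }, right has 10 {hop, fern, plum, rose, cedar, poppy, yew, elm, lime, lily}.
    Root fern: left subtree has 1 node {hop}, right has 8 {plum, rose, cedar, poppy, yew, elm, lime, lily}.
      Root plum: left subtree has 0 nodes { }, right has 7 {rose, cedar, poppy, yew, elm, lime, lily}.
        Root cedar: left subtree has 1 node {rose}, right has 5 {poppy, yew, elm, lime, lily}.
          Root elm: left subtree has 2 nodes {poppy, yew}, right has 2 {lime, lily}.
            Root yew: left subtree has 1 node {poppy}, right has 0 { }.
            Root lime: left subtree has 0 nodes { }, right has 1 {lily}.
  Root tulip: left subtree has 1 node {ivy}, right has 0 { }.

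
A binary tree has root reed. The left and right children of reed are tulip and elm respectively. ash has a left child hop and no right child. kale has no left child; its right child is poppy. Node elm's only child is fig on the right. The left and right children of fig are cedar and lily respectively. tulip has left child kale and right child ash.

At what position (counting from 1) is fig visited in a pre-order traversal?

Pre-order visits the node, then its left subtree, then its right subtree.
Visit reed.
At reed: go left to tulip.
  Visit tulip.
  At tulip: go left to kale.
    Visit kale.
    At kale: no left child.
    At kale: go right to poppy.
      poppy is a leaf — visit poppy.
  At tulip: go right to ash.
    Visit ash.
    At ash: go left to hop.
      hop is a leaf — visit hop.
    At ash: no right child.
At reed: go right to elm.
  Visit elm.
  At elm: no left child.
  At elm: go right to fig.
    Visit fig.
    At fig: go left to cedar.
      cedar is a leaf — visit cedar.
    At fig: go right to lily.
      lily is a leaf — visit lily.
Full pre-order sequence: reed, tulip, kale, poppy, ash, hop, elm, fig, cedar, lily.

8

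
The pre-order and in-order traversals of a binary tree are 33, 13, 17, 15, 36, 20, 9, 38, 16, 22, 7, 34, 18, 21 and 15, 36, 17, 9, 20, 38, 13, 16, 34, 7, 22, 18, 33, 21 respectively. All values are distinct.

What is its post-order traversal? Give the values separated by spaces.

36 15 9 38 20 17 34 7 18 22 16 13 21 33

The first element of pre-order is the root; it splits in-order into left and right subtrees.
Root 33: left subtree has 12 nodes {15, 36, 17, 9, 20, 38, 13, 16, 34, 7, 22, 18}, right has 1 {21}.
  Root 13: left subtree has 6 nodes {15, 36, 17, 9, 20, 38}, right has 5 {16, 34, 7, 22, 18}.
    Root 17: left subtree has 2 nodes {15, 36}, right has 3 {9, 20, 38}.
      Root 15: left subtree has 0 nodes { }, right has 1 {36}.
      Root 20: left subtree has 1 node {9}, right has 1 {38}.
    Root 16: left subtree has 0 nodes { }, right has 4 {34, 7, 22, 18}.
      Root 22: left subtree has 2 nodes {34, 7}, right has 1 {18}.
        Root 7: left subtree has 1 node {34}, right has 0 { }.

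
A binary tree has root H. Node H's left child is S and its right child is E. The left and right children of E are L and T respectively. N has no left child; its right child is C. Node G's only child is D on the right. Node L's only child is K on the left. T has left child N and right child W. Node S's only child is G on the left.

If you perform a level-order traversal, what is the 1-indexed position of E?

3

Level-order visits nodes level by level from the root, left to right within each level.
Level 0: H
Level 1: S, E
Level 2: G, L, T
Level 3: D, K, N, W
Level 4: C
Full level-order sequence: H, S, E, G, L, T, D, K, N, W, C.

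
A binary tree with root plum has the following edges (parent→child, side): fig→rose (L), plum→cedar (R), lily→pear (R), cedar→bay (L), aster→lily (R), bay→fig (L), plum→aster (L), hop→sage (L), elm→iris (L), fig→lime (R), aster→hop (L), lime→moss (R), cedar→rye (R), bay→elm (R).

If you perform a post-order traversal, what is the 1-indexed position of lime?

Post-order visits the left subtree, then the right subtree, then the node.
At plum: go left to aster.
  At aster: go left to hop.
    At hop: go left to sage.
      sage is a leaf — visit sage.
    At hop: no right child.
    Visit hop.
  At aster: go right to lily.
    At lily: no left child.
    At lily: go right to pear.
      pear is a leaf — visit pear.
    Visit lily.
  Visit aster.
At plum: go right to cedar.
  At cedar: go left to bay.
    At bay: go left to fig.
      At fig: go left to rose.
        rose is a leaf — visit rose.
      At fig: go right to lime.
        At lime: no left child.
        At lime: go right to moss.
          moss is a leaf — visit moss.
        Visit lime.
      Visit fig.
    At bay: go right to elm.
      At elm: go left to iris.
        iris is a leaf — visit iris.
      At elm: no right child.
      Visit elm.
    Visit bay.
  At cedar: go right to rye.
    rye is a leaf — visit rye.
  Visit cedar.
Visit plum.
Full post-order sequence: sage, hop, pear, lily, aster, rose, moss, lime, fig, iris, elm, bay, rye, cedar, plum.

8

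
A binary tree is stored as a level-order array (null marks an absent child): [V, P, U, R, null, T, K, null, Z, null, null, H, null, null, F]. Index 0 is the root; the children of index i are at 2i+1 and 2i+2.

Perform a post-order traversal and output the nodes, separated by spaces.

Z R P H T F K U V

Post-order visits the left subtree, then the right subtree, then the node.
At V: go left to P.
  At P: go left to R.
    At R: no left child.
    At R: go right to Z.
      Z is a leaf — visit Z.
    Visit R.
  At P: no right child.
  Visit P.
At V: go right to U.
  At U: go left to T.
    At T: go left to H.
      H is a leaf — visit H.
    At T: no right child.
    Visit T.
  At U: go right to K.
    At K: no left child.
    At K: go right to F.
      F is a leaf — visit F.
    Visit K.
  Visit U.
Visit V.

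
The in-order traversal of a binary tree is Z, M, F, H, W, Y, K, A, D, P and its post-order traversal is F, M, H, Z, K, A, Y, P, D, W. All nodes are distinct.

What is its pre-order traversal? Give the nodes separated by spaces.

W Z H M F D Y A K P

The last element of post-order is the root; it splits in-order into left and right subtrees.
Root W: left subtree has 4 nodes {Z, M, F, H}, right has 5 {Y, K, A, D, P}.
  Root Z: left subtree has 0 nodes { }, right has 3 {M, F, H}.
    Root H: left subtree has 2 nodes {M, F}, right has 0 { }.
      Root M: left subtree has 0 nodes { }, right has 1 {F}.
  Root D: left subtree has 3 nodes {Y, K, A}, right has 1 {P}.
    Root Y: left subtree has 0 nodes { }, right has 2 {K, A}.
      Root A: left subtree has 1 node {K}, right has 0 { }.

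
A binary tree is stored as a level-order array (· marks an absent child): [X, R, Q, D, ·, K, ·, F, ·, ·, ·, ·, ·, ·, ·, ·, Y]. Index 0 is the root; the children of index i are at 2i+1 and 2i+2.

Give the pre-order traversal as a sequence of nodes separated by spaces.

X R D F Y Q K

Pre-order visits the node, then its left subtree, then its right subtree.
Visit X.
At X: go left to R.
  Visit R.
  At R: go left to D.
    Visit D.
    At D: go left to F.
      Visit F.
      At F: no left child.
      At F: go right to Y.
        Y is a leaf — visit Y.
    At D: no right child.
  At R: no right child.
At X: go right to Q.
  Visit Q.
  At Q: go left to K.
    K is a leaf — visit K.
  At Q: no right child.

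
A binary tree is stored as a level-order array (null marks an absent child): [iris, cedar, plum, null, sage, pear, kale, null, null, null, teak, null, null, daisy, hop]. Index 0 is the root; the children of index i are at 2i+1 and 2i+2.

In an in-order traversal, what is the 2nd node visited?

sage

In-order visits the left subtree, then the node, then the right subtree.
At iris: go left to cedar.
  At cedar: no left child.
  Visit cedar.
  At cedar: go right to sage.
    At sage: no left child.
    Visit sage.
    At sage: go right to teak.
      teak is a leaf — visit teak.
Visit iris.
At iris: go right to plum.
  At plum: go left to pear.
    pear is a leaf — visit pear.
  Visit plum.
  At plum: go right to kale.
    At kale: go left to daisy.
      daisy is a leaf — visit daisy.
    Visit kale.
    At kale: go right to hop.
      hop is a leaf — visit hop.
Full in-order sequence: cedar, sage, teak, iris, pear, plum, daisy, kale, hop.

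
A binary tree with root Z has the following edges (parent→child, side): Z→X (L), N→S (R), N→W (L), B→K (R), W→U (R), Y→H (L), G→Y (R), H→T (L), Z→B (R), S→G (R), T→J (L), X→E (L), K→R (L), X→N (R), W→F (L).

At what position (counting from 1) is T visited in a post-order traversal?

Post-order visits the left subtree, then the right subtree, then the node.
At Z: go left to X.
  At X: go left to E.
    E is a leaf — visit E.
  At X: go right to N.
    At N: go left to W.
      At W: go left to F.
        F is a leaf — visit F.
      At W: go right to U.
        U is a leaf — visit U.
      Visit W.
    At N: go right to S.
      At S: no left child.
      At S: go right to G.
        At G: no left child.
        At G: go right to Y.
          At Y: go left to H.
            At H: go left to T.
              At T: go left to J.
                J is a leaf — visit J.
              At T: no right child.
              Visit T.
            At H: no right child.
            Visit H.
          At Y: no right child.
          Visit Y.
        Visit G.
      Visit S.
    Visit N.
  Visit X.
At Z: go right to B.
  At B: no left child.
  At B: go right to K.
    At K: go left to R.
      R is a leaf — visit R.
    At K: no right child.
    Visit K.
  Visit B.
Visit Z.
Full post-order sequence: E, F, U, W, J, T, H, Y, G, S, N, X, R, K, B, Z.

6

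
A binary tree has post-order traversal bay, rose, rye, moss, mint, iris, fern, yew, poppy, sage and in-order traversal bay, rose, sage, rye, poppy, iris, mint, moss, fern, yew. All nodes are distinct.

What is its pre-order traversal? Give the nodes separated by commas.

The last element of post-order is the root; it splits in-order into left and right subtrees.
Root sage: left subtree has 2 nodes {bay, rose}, right has 7 {rye, poppy, iris, mint, moss, fern, yew}.
  Root rose: left subtree has 1 node {bay}, right has 0 { }.
  Root poppy: left subtree has 1 node {rye}, right has 5 {iris, mint, moss, fern, yew}.
    Root yew: left subtree has 4 nodes {iris, mint, moss, fern}, right has 0 { }.
      Root fern: left subtree has 3 nodes {iris, mint, moss}, right has 0 { }.
        Root iris: left subtree has 0 nodes { }, right has 2 {mint, moss}.
          Root mint: left subtree has 0 nodes { }, right has 1 {moss}.

sage, rose, bay, poppy, rye, yew, fern, iris, mint, moss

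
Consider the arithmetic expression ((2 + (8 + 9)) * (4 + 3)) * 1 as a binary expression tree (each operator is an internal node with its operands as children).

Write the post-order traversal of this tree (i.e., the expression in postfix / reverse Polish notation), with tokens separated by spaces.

2 8 9 + + 4 3 + * 1 *

Post-order on an expression tree gives postfix notation: for each operator, emit left operand, right operand, then the operator.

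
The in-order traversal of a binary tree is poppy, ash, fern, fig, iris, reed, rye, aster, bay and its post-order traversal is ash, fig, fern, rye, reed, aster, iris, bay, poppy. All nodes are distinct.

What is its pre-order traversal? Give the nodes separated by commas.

poppy, bay, iris, fern, ash, fig, aster, reed, rye

The last element of post-order is the root; it splits in-order into left and right subtrees.
Root poppy: left subtree has 0 nodes { }, right has 8 {ash, fern, fig, iris, reed, rye, aster, bay}.
  Root bay: left subtree has 7 nodes {ash, fern, fig, iris, reed, rye, aster}, right has 0 { }.
    Root iris: left subtree has 3 nodes {ash, fern, fig}, right has 3 {reed, rye, aster}.
      Root fern: left subtree has 1 node {ash}, right has 1 {fig}.
      Root aster: left subtree has 2 nodes {reed, rye}, right has 0 { }.
        Root reed: left subtree has 0 nodes { }, right has 1 {rye}.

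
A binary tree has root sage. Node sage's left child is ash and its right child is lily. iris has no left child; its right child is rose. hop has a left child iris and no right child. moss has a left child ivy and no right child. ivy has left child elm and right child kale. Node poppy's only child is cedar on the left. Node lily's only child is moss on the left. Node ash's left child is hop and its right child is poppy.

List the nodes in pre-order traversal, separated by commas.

sage, ash, hop, iris, rose, poppy, cedar, lily, moss, ivy, elm, kale

Pre-order visits the node, then its left subtree, then its right subtree.
Visit sage.
At sage: go left to ash.
  Visit ash.
  At ash: go left to hop.
    Visit hop.
    At hop: go left to iris.
      Visit iris.
      At iris: no left child.
      At iris: go right to rose.
        rose is a leaf — visit rose.
    At hop: no right child.
  At ash: go right to poppy.
    Visit poppy.
    At poppy: go left to cedar.
      cedar is a leaf — visit cedar.
    At poppy: no right child.
At sage: go right to lily.
  Visit lily.
  At lily: go left to moss.
    Visit moss.
    At moss: go left to ivy.
      Visit ivy.
      At ivy: go left to elm.
        elm is a leaf — visit elm.
      At ivy: go right to kale.
        kale is a leaf — visit kale.
    At moss: no right child.
  At lily: no right child.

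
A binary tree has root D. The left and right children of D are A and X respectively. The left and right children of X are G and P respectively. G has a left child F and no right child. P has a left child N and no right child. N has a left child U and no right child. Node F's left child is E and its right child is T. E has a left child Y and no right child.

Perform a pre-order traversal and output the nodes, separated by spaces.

Pre-order visits the node, then its left subtree, then its right subtree.
Visit D.
At D: go left to A.
  A is a leaf — visit A.
At D: go right to X.
  Visit X.
  At X: go left to G.
    Visit G.
    At G: go left to F.
      Visit F.
      At F: go left to E.
        Visit E.
        At E: go left to Y.
          Y is a leaf — visit Y.
        At E: no right child.
      At F: go right to T.
        T is a leaf — visit T.
    At G: no right child.
  At X: go right to P.
    Visit P.
    At P: go left to N.
      Visit N.
      At N: go left to U.
        U is a leaf — visit U.
      At N: no right child.
    At P: no right child.

D A X G F E Y T P N U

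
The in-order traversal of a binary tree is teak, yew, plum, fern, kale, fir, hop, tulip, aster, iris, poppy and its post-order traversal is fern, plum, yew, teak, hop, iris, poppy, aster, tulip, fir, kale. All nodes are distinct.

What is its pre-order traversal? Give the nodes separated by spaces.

kale teak yew plum fern fir tulip hop aster poppy iris

The last element of post-order is the root; it splits in-order into left and right subtrees.
Root kale: left subtree has 4 nodes {teak, yew, plum, fern}, right has 6 {fir, hop, tulip, aster, iris, poppy}.
  Root teak: left subtree has 0 nodes { }, right has 3 {yew, plum, fern}.
    Root yew: left subtree has 0 nodes { }, right has 2 {plum, fern}.
      Root plum: left subtree has 0 nodes { }, right has 1 {fern}.
  Root fir: left subtree has 0 nodes { }, right has 5 {hop, tulip, aster, iris, poppy}.
    Root tulip: left subtree has 1 node {hop}, right has 3 {aster, iris, poppy}.
      Root aster: left subtree has 0 nodes { }, right has 2 {iris, poppy}.
        Root poppy: left subtree has 1 node {iris}, right has 0 { }.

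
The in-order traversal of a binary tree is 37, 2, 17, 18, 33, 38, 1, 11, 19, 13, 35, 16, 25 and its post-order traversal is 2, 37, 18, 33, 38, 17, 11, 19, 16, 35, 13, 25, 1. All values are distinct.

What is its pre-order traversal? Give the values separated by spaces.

1 17 37 2 38 33 18 25 13 19 11 35 16

The last element of post-order is the root; it splits in-order into left and right subtrees.
Root 1: left subtree has 6 nodes {37, 2, 17, 18, 33, 38}, right has 6 {11, 19, 13, 35, 16, 25}.
  Root 17: left subtree has 2 nodes {37, 2}, right has 3 {18, 33, 38}.
    Root 37: left subtree has 0 nodes { }, right has 1 {2}.
    Root 38: left subtree has 2 nodes {18, 33}, right has 0 { }.
      Root 33: left subtree has 1 node {18}, right has 0 { }.
  Root 25: left subtree has 5 nodes {11, 19, 13, 35, 16}, right has 0 { }.
    Root 13: left subtree has 2 nodes {11, 19}, right has 2 {35, 16}.
      Root 19: left subtree has 1 node {11}, right has 0 { }.
      Root 35: left subtree has 0 nodes { }, right has 1 {16}.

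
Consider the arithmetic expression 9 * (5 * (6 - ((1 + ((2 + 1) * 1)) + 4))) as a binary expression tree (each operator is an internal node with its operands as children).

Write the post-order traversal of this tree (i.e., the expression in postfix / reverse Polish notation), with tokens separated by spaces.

Post-order on an expression tree gives postfix notation: for each operator, emit left operand, right operand, then the operator.

9 5 6 1 2 1 + 1 * + 4 + - * *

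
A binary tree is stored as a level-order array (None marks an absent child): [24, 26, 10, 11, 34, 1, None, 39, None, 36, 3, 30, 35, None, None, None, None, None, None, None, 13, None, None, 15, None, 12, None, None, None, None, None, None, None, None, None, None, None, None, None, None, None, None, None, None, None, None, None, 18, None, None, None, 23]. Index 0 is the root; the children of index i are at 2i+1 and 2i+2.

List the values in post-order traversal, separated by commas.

39, 11, 13, 36, 3, 34, 26, 18, 15, 30, 23, 12, 35, 1, 10, 24

Post-order visits the left subtree, then the right subtree, then the node.
At 24: go left to 26.
  At 26: go left to 11.
    At 11: go left to 39.
      39 is a leaf — visit 39.
    At 11: no right child.
    Visit 11.
  At 26: go right to 34.
    At 34: go left to 36.
      At 36: no left child.
      At 36: go right to 13.
        13 is a leaf — visit 13.
      Visit 36.
    At 34: go right to 3.
      3 is a leaf — visit 3.
    Visit 34.
  Visit 26.
At 24: go right to 10.
  At 10: go left to 1.
    At 1: go left to 30.
      At 30: go left to 15.
        At 15: go left to 18.
          18 is a leaf — visit 18.
        At 15: no right child.
        Visit 15.
      At 30: no right child.
      Visit 30.
    At 1: go right to 35.
      At 35: go left to 12.
        At 12: go left to 23.
          23 is a leaf — visit 23.
        At 12: no right child.
        Visit 12.
      At 35: no right child.
      Visit 35.
    Visit 1.
  At 10: no right child.
  Visit 10.
Visit 24.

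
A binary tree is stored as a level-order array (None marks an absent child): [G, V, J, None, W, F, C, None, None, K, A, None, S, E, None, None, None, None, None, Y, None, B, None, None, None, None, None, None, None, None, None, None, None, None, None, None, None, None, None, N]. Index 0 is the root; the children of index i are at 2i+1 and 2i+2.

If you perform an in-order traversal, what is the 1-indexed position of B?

6

In-order visits the left subtree, then the node, then the right subtree.
At G: go left to V.
  At V: no left child.
  Visit V.
  At V: go right to W.
    At W: go left to K.
      At K: go left to Y.
        At Y: go left to N.
          N is a leaf — visit N.
        Visit Y.
        At Y: no right child.
      Visit K.
      At K: no right child.
    Visit W.
    At W: go right to A.
      At A: go left to B.
        B is a leaf — visit B.
      Visit A.
      At A: no right child.
Visit G.
At G: go right to J.
  At J: go left to F.
    At F: no left child.
    Visit F.
    At F: go right to S.
      S is a leaf — visit S.
  Visit J.
  At J: go right to C.
    At C: go left to E.
      E is a leaf — visit E.
    Visit C.
    At C: no right child.
Full in-order sequence: V, N, Y, K, W, B, A, G, F, S, J, E, C.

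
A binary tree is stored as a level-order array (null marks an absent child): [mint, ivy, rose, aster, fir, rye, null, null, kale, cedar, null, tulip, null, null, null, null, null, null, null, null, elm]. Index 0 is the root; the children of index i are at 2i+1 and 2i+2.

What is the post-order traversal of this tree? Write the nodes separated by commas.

kale, aster, elm, cedar, fir, ivy, tulip, rye, rose, mint

Post-order visits the left subtree, then the right subtree, then the node.
At mint: go left to ivy.
  At ivy: go left to aster.
    At aster: no left child.
    At aster: go right to kale.
      kale is a leaf — visit kale.
    Visit aster.
  At ivy: go right to fir.
    At fir: go left to cedar.
      At cedar: no left child.
      At cedar: go right to elm.
        elm is a leaf — visit elm.
      Visit cedar.
    At fir: no right child.
    Visit fir.
  Visit ivy.
At mint: go right to rose.
  At rose: go left to rye.
    At rye: go left to tulip.
      tulip is a leaf — visit tulip.
    At rye: no right child.
    Visit rye.
  At rose: no right child.
  Visit rose.
Visit mint.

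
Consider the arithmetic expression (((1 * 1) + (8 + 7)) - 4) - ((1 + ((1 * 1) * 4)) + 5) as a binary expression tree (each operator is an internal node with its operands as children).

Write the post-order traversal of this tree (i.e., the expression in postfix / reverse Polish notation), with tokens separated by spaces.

Post-order on an expression tree gives postfix notation: for each operator, emit left operand, right operand, then the operator.

1 1 * 8 7 + + 4 - 1 1 1 * 4 * + 5 + -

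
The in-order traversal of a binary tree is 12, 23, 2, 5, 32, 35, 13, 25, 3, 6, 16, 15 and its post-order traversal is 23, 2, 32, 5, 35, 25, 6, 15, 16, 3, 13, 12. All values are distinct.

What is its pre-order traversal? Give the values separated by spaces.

The last element of post-order is the root; it splits in-order into left and right subtrees.
Root 12: left subtree has 0 nodes { }, right has 11 {23, 2, 5, 32, 35, 13, 25, 3, 6, 16, 15}.
  Root 13: left subtree has 5 nodes {23, 2, 5, 32, 35}, right has 5 {25, 3, 6, 16, 15}.
    Root 35: left subtree has 4 nodes {23, 2, 5, 32}, right has 0 { }.
      Root 5: left subtree has 2 nodes {23, 2}, right has 1 {32}.
        Root 2: left subtree has 1 node {23}, right has 0 { }.
    Root 3: left subtree has 1 node {25}, right has 3 {6, 16, 15}.
      Root 16: left subtree has 1 node {6}, right has 1 {15}.

12 13 35 5 2 23 32 3 25 16 6 15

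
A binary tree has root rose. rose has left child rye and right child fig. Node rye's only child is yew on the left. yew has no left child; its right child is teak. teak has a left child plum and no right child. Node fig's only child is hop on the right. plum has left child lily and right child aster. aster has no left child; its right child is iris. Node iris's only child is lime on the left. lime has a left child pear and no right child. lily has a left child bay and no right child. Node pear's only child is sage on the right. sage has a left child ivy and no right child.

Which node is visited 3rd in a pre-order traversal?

yew

Pre-order visits the node, then its left subtree, then its right subtree.
Visit rose.
At rose: go left to rye.
  Visit rye.
  At rye: go left to yew.
    Visit yew.
    At yew: no left child.
    At yew: go right to teak.
      Visit teak.
      At teak: go left to plum.
        Visit plum.
        At plum: go left to lily.
          Visit lily.
          At lily: go left to bay.
            bay is a leaf — visit bay.
          At lily: no right child.
        At plum: go right to aster.
          Visit aster.
          At aster: no left child.
          At aster: go right to iris.
            Visit iris.
            At iris: go left to lime.
              Visit lime.
              At lime: go left to pear.
                Visit pear.
                At pear: no left child.
                At pear: go right to sage.
                  Visit sage.
                  At sage: go left to ivy.
                    ivy is a leaf — visit ivy.
                  At sage: no right child.
              At lime: no right child.
            At iris: no right child.
      At teak: no right child.
  At rye: no right child.
At rose: go right to fig.
  Visit fig.
  At fig: no left child.
  At fig: go right to hop.
    hop is a leaf — visit hop.
Full pre-order sequence: rose, rye, yew, teak, plum, lily, bay, aster, iris, lime, pear, sage, ivy, fig, hop.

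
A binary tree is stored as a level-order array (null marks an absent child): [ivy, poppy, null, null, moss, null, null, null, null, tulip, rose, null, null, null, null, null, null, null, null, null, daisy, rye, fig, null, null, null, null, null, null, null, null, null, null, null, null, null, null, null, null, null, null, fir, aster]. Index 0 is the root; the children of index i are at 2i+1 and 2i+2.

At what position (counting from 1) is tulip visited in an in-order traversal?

2

In-order visits the left subtree, then the node, then the right subtree.
At ivy: go left to poppy.
  At poppy: no left child.
  Visit poppy.
  At poppy: go right to moss.
    At moss: go left to tulip.
      At tulip: no left child.
      Visit tulip.
      At tulip: go right to daisy.
        At daisy: go left to fir.
          fir is a leaf — visit fir.
        Visit daisy.
        At daisy: go right to aster.
          aster is a leaf — visit aster.
    Visit moss.
    At moss: go right to rose.
      At rose: go left to rye.
        rye is a leaf — visit rye.
      Visit rose.
      At rose: go right to fig.
        fig is a leaf — visit fig.
Visit ivy.
At ivy: no right child.
Full in-order sequence: poppy, tulip, fir, daisy, aster, moss, rye, rose, fig, ivy.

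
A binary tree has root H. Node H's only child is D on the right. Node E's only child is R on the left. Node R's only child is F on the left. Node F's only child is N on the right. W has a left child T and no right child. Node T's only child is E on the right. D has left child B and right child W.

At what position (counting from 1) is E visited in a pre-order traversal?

Pre-order visits the node, then its left subtree, then its right subtree.
Visit H.
At H: no left child.
At H: go right to D.
  Visit D.
  At D: go left to B.
    B is a leaf — visit B.
  At D: go right to W.
    Visit W.
    At W: go left to T.
      Visit T.
      At T: no left child.
      At T: go right to E.
        Visit E.
        At E: go left to R.
          Visit R.
          At R: go left to F.
            Visit F.
            At F: no left child.
            At F: go right to N.
              N is a leaf — visit N.
          At R: no right child.
        At E: no right child.
    At W: no right child.
Full pre-order sequence: H, D, B, W, T, E, R, F, N.

6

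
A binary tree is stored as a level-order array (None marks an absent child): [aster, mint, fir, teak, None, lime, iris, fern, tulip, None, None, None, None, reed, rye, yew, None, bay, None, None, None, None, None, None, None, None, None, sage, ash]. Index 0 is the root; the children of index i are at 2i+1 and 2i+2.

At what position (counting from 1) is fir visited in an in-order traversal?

9

In-order visits the left subtree, then the node, then the right subtree.
At aster: go left to mint.
  At mint: go left to teak.
    At teak: go left to fern.
      At fern: go left to yew.
        yew is a leaf — visit yew.
      Visit fern.
      At fern: no right child.
    Visit teak.
    At teak: go right to tulip.
      At tulip: go left to bay.
        bay is a leaf — visit bay.
      Visit tulip.
      At tulip: no right child.
  Visit mint.
  At mint: no right child.
Visit aster.
At aster: go right to fir.
  At fir: go left to lime.
    lime is a leaf — visit lime.
  Visit fir.
  At fir: go right to iris.
    At iris: go left to reed.
      At reed: go left to sage.
        sage is a leaf — visit sage.
      Visit reed.
      At reed: go right to ash.
        ash is a leaf — visit ash.
    Visit iris.
    At iris: go right to rye.
      rye is a leaf — visit rye.
Full in-order sequence: yew, fern, teak, bay, tulip, mint, aster, lime, fir, sage, reed, ash, iris, rye.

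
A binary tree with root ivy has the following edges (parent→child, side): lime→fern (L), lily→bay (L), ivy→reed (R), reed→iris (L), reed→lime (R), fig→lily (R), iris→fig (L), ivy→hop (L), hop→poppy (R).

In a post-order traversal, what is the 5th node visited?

Post-order visits the left subtree, then the right subtree, then the node.
At ivy: go left to hop.
  At hop: no left child.
  At hop: go right to poppy.
    poppy is a leaf — visit poppy.
  Visit hop.
At ivy: go right to reed.
  At reed: go left to iris.
    At iris: go left to fig.
      At fig: no left child.
      At fig: go right to lily.
        At lily: go left to bay.
          bay is a leaf — visit bay.
        At lily: no right child.
        Visit lily.
      Visit fig.
    At iris: no right child.
    Visit iris.
  At reed: go right to lime.
    At lime: go left to fern.
      fern is a leaf — visit fern.
    At lime: no right child.
    Visit lime.
  Visit reed.
Visit ivy.
Full post-order sequence: poppy, hop, bay, lily, fig, iris, fern, lime, reed, ivy.

fig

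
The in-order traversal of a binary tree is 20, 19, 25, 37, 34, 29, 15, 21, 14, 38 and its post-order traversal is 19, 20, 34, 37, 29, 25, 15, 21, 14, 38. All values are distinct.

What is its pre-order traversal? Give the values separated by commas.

The last element of post-order is the root; it splits in-order into left and right subtrees.
Root 38: left subtree has 9 nodes {20, 19, 25, 37, 34, 29, 15, 21, 14}, right has 0 { }.
  Root 14: left subtree has 8 nodes {20, 19, 25, 37, 34, 29, 15, 21}, right has 0 { }.
    Root 21: left subtree has 7 nodes {20, 19, 25, 37, 34, 29, 15}, right has 0 { }.
      Root 15: left subtree has 6 nodes {20, 19, 25, 37, 34, 29}, right has 0 { }.
        Root 25: left subtree has 2 nodes {20, 19}, right has 3 {37, 34, 29}.
          Root 20: left subtree has 0 nodes { }, right has 1 {19}.
          Root 29: left subtree has 2 nodes {37, 34}, right has 0 { }.
            Root 37: left subtree has 0 nodes { }, right has 1 {34}.

38, 14, 21, 15, 25, 20, 19, 29, 37, 34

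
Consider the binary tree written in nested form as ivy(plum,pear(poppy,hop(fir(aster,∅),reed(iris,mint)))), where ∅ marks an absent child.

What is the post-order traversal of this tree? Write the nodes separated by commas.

Post-order visits the left subtree, then the right subtree, then the node.
At ivy: go left to plum.
  plum is a leaf — visit plum.
At ivy: go right to pear.
  At pear: go left to poppy.
    poppy is a leaf — visit poppy.
  At pear: go right to hop.
    At hop: go left to fir.
      At fir: go left to aster.
        aster is a leaf — visit aster.
      At fir: no right child.
      Visit fir.
    At hop: go right to reed.
      At reed: go left to iris.
        iris is a leaf — visit iris.
      At reed: go right to mint.
        mint is a leaf — visit mint.
      Visit reed.
    Visit hop.
  Visit pear.
Visit ivy.

plum, poppy, aster, fir, iris, mint, reed, hop, pear, ivy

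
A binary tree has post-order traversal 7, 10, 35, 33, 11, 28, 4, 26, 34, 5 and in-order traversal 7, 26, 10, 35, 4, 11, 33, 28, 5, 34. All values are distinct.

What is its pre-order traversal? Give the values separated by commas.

The last element of post-order is the root; it splits in-order into left and right subtrees.
Root 5: left subtree has 8 nodes {7, 26, 10, 35, 4, 11, 33, 28}, right has 1 {34}.
  Root 26: left subtree has 1 node {7}, right has 6 {10, 35, 4, 11, 33, 28}.
    Root 4: left subtree has 2 nodes {10, 35}, right has 3 {11, 33, 28}.
      Root 35: left subtree has 1 node {10}, right has 0 { }.
      Root 28: left subtree has 2 nodes {11, 33}, right has 0 { }.
        Root 11: left subtree has 0 nodes { }, right has 1 {33}.

5, 26, 7, 4, 35, 10, 28, 11, 33, 34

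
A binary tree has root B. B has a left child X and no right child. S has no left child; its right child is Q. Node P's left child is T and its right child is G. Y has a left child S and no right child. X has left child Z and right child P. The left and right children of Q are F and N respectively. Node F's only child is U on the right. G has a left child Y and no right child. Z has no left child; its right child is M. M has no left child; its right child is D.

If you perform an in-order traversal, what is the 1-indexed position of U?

In-order visits the left subtree, then the node, then the right subtree.
At B: go left to X.
  At X: go left to Z.
    At Z: no left child.
    Visit Z.
    At Z: go right to M.
      At M: no left child.
      Visit M.
      At M: go right to D.
        D is a leaf — visit D.
  Visit X.
  At X: go right to P.
    At P: go left to T.
      T is a leaf — visit T.
    Visit P.
    At P: go right to G.
      At G: go left to Y.
        At Y: go left to S.
          At S: no left child.
          Visit S.
          At S: go right to Q.
            At Q: go left to F.
              At F: no left child.
              Visit F.
              At F: go right to U.
                U is a leaf — visit U.
            Visit Q.
            At Q: go right to N.
              N is a leaf — visit N.
        Visit Y.
        At Y: no right child.
      Visit G.
      At G: no right child.
Visit B.
At B: no right child.
Full in-order sequence: Z, M, D, X, T, P, S, F, U, Q, N, Y, G, B.

9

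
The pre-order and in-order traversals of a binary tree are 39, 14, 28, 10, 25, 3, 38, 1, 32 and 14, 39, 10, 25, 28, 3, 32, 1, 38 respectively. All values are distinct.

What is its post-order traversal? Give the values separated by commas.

14, 25, 10, 32, 1, 38, 3, 28, 39

The first element of pre-order is the root; it splits in-order into left and right subtrees.
Root 39: left subtree has 1 node {14}, right has 7 {10, 25, 28, 3, 32, 1, 38}.
  Root 28: left subtree has 2 nodes {10, 25}, right has 4 {3, 32, 1, 38}.
    Root 10: left subtree has 0 nodes { }, right has 1 {25}.
    Root 3: left subtree has 0 nodes { }, right has 3 {32, 1, 38}.
      Root 38: left subtree has 2 nodes {32, 1}, right has 0 { }.
        Root 1: left subtree has 1 node {32}, right has 0 { }.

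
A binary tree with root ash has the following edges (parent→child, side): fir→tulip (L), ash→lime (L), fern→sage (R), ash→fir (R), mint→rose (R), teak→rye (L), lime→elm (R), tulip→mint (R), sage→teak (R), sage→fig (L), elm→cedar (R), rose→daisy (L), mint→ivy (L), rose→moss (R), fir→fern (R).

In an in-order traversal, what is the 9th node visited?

rose

In-order visits the left subtree, then the node, then the right subtree.
At ash: go left to lime.
  At lime: no left child.
  Visit lime.
  At lime: go right to elm.
    At elm: no left child.
    Visit elm.
    At elm: go right to cedar.
      cedar is a leaf — visit cedar.
Visit ash.
At ash: go right to fir.
  At fir: go left to tulip.
    At tulip: no left child.
    Visit tulip.
    At tulip: go right to mint.
      At mint: go left to ivy.
        ivy is a leaf — visit ivy.
      Visit mint.
      At mint: go right to rose.
        At rose: go left to daisy.
          daisy is a leaf — visit daisy.
        Visit rose.
        At rose: go right to moss.
          moss is a leaf — visit moss.
  Visit fir.
  At fir: go right to fern.
    At fern: no left child.
    Visit fern.
    At fern: go right to sage.
      At sage: go left to fig.
        fig is a leaf — visit fig.
      Visit sage.
      At sage: go right to teak.
        At teak: go left to rye.
          rye is a leaf — visit rye.
        Visit teak.
        At teak: no right child.
Full in-order sequence: lime, elm, cedar, ash, tulip, ivy, mint, daisy, rose, moss, fir, fern, fig, sage, rye, teak.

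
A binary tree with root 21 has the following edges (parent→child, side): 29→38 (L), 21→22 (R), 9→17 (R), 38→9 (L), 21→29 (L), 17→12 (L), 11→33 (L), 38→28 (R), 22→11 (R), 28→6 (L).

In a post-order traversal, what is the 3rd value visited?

9

Post-order visits the left subtree, then the right subtree, then the node.
At 21: go left to 29.
  At 29: go left to 38.
    At 38: go left to 9.
      At 9: no left child.
      At 9: go right to 17.
        At 17: go left to 12.
          12 is a leaf — visit 12.
        At 17: no right child.
        Visit 17.
      Visit 9.
    At 38: go right to 28.
      At 28: go left to 6.
        6 is a leaf — visit 6.
      At 28: no right child.
      Visit 28.
    Visit 38.
  At 29: no right child.
  Visit 29.
At 21: go right to 22.
  At 22: no left child.
  At 22: go right to 11.
    At 11: go left to 33.
      33 is a leaf — visit 33.
    At 11: no right child.
    Visit 11.
  Visit 22.
Visit 21.
Full post-order sequence: 12, 17, 9, 6, 28, 38, 29, 33, 11, 22, 21.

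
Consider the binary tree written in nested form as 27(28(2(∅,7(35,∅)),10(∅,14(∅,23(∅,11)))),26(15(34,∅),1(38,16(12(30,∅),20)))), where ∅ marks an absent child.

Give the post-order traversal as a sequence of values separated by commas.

Post-order visits the left subtree, then the right subtree, then the node.
At 27: go left to 28.
  At 28: go left to 2.
    At 2: no left child.
    At 2: go right to 7.
      At 7: go left to 35.
        35 is a leaf — visit 35.
      At 7: no right child.
      Visit 7.
    Visit 2.
  At 28: go right to 10.
    At 10: no left child.
    At 10: go right to 14.
      At 14: no left child.
      At 14: go right to 23.
        At 23: no left child.
        At 23: go right to 11.
          11 is a leaf — visit 11.
        Visit 23.
      Visit 14.
    Visit 10.
  Visit 28.
At 27: go right to 26.
  At 26: go left to 15.
    At 15: go left to 34.
      34 is a leaf — visit 34.
    At 15: no right child.
    Visit 15.
  At 26: go right to 1.
    At 1: go left to 38.
      38 is a leaf — visit 38.
    At 1: go right to 16.
      At 16: go left to 12.
        At 12: go left to 30.
          30 is a leaf — visit 30.
        At 12: no right child.
        Visit 12.
      At 16: go right to 20.
        20 is a leaf — visit 20.
      Visit 16.
    Visit 1.
  Visit 26.
Visit 27.

35, 7, 2, 11, 23, 14, 10, 28, 34, 15, 38, 30, 12, 20, 16, 1, 26, 27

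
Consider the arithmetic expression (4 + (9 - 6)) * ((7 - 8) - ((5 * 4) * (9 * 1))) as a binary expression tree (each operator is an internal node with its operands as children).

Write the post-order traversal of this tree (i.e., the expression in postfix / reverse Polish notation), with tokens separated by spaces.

Post-order on an expression tree gives postfix notation: for each operator, emit left operand, right operand, then the operator.

4 9 6 - + 7 8 - 5 4 * 9 1 * * - *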